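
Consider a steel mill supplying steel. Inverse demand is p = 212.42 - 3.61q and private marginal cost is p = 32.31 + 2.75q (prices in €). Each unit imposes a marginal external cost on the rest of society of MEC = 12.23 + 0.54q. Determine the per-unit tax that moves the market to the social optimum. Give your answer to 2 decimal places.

Social marginal cost = private MC + MEC = 44.54 + 3.29q.
Set SMC = demand: 44.54 + 3.29q = 212.42 - 3.61q → q* = 24.3304.
The Pigouvian tax equals MEC at q*: 12.23 + 0.54×24.3304 = 25.3684.

tax = €25.37 per unit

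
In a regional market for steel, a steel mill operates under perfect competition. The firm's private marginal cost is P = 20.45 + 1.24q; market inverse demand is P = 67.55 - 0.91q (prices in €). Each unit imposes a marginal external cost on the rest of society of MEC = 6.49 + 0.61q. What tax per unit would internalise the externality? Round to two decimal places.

tax = €15.47 per unit

Social marginal cost = private MC + MEC = 26.94 + 1.85q.
Set SMC = demand: 26.94 + 1.85q = 67.55 - 0.91q → q* = 14.7138.
The Pigouvian tax equals MEC at q*: 6.49 + 0.61×14.7138 = 15.4654.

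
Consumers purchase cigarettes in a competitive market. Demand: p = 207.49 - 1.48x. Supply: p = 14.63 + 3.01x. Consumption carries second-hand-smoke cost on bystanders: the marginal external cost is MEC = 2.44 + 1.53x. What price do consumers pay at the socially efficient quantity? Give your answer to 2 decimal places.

P = 160.68

Social marginal benefit = demand − MEC = 205.05 - 3.01x.
Set SMB = MC: 205.05 - 3.01x = 14.63 + 3.01x → x* = 31.6312.
Consumer price on the demand curve at x*: 207.49 − 1.48×31.6312 = 160.6758.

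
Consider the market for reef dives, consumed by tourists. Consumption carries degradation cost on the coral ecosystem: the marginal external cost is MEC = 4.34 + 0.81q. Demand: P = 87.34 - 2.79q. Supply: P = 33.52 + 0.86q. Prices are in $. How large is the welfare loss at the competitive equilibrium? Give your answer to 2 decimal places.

Market equilibrium (private): 33.52 + 0.86q = 87.34 - 2.79q → q_m = 14.7452.
Social marginal benefit = demand − MEC = 83.00 - 3.60q.
Set SMB = MC: 83.00 - 3.60q = 33.52 + 0.86q → q* = 11.0942.
The loss is the area between SMB and MC from q* to q_m; with linear curves that's a triangle of height MEC(q_m).
DWL = ½ × 3.6510 × 16.2836 = 29.7257.

DWL = $29.73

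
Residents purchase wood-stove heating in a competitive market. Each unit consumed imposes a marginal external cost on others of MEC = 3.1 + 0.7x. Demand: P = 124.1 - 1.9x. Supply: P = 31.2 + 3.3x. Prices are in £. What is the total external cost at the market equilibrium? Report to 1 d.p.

£167.1

Market equilibrium (private): 31.2 + 3.3x = 124.1 - 1.9x → x_m = 17.8654.
Total external cost = ∫₀^{x_m} (3.1 + 0.7x) dx = 3.1×17.8654 + ½×0.7×17.8654² = 167.0931.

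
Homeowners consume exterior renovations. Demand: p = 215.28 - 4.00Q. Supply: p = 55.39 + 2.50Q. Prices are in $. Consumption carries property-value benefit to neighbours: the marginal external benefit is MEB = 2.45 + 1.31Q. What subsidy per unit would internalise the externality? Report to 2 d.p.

Social marginal benefit = demand + MEB = 217.73 - 2.69Q.
Set SMB = MC: 217.73 - 2.69Q = 55.39 + 2.50Q → Q* = 31.2794.
The Pigouvian subsidy equals MEB at Q*: 2.45 + 1.31×31.2794 = 43.4260.

subsidy = $43.43 per unit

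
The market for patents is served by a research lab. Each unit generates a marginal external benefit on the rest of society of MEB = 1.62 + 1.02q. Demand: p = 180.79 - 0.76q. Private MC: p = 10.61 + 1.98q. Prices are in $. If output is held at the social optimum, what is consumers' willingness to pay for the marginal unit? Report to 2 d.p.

P = $104.88

Social marginal cost = private MC − MEB = 8.99 + 0.96q.
Set SMC = demand: 8.99 + 0.96q = 180.79 - 0.76q → q* = 99.8837.
Consumer price on the demand curve at q*: 180.79 − 0.76×99.8837 = 104.8784.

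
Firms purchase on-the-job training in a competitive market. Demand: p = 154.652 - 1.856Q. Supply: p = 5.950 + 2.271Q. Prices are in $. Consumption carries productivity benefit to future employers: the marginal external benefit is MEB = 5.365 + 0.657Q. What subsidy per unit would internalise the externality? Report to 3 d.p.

Social marginal benefit = demand + MEB = 160.017 - 1.199Q.
Set SMB = MC: 160.017 - 1.199Q = 5.950 + 2.271Q → Q* = 44.3997.
The Pigouvian subsidy equals MEB at Q*: 5.365 + 0.657×44.3997 = 34.5356.

subsidy = $34.536 per unit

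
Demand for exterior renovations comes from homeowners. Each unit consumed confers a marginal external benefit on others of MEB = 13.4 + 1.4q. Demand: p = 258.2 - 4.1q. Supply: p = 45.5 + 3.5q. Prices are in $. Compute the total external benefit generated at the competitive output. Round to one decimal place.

Market equilibrium (private): 45.5 + 3.5q = 258.2 - 4.1q → q_m = 27.9868.
Total external benefit = ∫₀^{q_m} (13.4 + 1.4q) dq = 13.4×27.9868 + ½×1.4×27.9868² = 923.3058.

$923.3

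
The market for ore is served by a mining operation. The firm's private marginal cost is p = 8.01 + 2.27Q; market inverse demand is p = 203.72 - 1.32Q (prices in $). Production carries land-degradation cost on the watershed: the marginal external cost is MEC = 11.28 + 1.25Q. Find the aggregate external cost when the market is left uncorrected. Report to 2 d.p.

$2472.38

Market equilibrium (private): 8.01 + 2.27Q = 203.72 - 1.32Q → Q_m = 54.5153.
Total external cost = ∫₀^{Q_m} (11.28 + 1.25Q) dQ = 11.28×54.5153 + ½×1.25×54.5153² = 2472.3813.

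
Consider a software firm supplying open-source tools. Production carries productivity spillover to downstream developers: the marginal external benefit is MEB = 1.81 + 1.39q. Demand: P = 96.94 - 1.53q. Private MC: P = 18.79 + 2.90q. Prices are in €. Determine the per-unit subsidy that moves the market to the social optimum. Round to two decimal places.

Social marginal cost = private MC − MEB = 16.98 + 1.51q.
Set SMC = demand: 16.98 + 1.51q = 96.94 - 1.53q → q* = 26.3026.
The Pigouvian subsidy equals MEB at q*: 1.81 + 1.39×26.3026 = 38.3706.

subsidy = €38.37 per unit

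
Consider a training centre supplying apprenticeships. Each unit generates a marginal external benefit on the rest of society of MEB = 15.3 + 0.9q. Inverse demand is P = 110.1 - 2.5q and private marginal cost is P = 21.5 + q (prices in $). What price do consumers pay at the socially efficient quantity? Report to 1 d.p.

P = $10.2

Social marginal cost = private MC − MEB = 6.2 + 0.1q.
Set SMC = demand: 6.2 + 0.1q = 110.1 - 2.5q → q* = 39.9615.
Consumer price on the demand curve at q*: 110.1 − 2.5×39.9615 = 10.1963.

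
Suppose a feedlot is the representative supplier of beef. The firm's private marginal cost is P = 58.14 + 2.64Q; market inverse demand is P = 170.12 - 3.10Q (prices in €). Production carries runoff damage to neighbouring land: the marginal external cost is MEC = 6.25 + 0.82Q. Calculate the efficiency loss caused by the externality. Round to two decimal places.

Market equilibrium (private): 58.14 + 2.64Q = 170.12 - 3.10Q → Q_m = 19.5087.
Social marginal cost = private MC + MEC = 64.39 + 3.46Q.
Set SMC = demand: 64.39 + 3.46Q = 170.12 - 3.10Q → Q* = 16.1174.
Between Q* and Q_m the wedge SMC − demand runs linearly from 0 to MEC(Q_m), so the loss is a triangle.
DWL = ½ × 3.3913 × 22.2471 = 37.7233.

DWL = €37.72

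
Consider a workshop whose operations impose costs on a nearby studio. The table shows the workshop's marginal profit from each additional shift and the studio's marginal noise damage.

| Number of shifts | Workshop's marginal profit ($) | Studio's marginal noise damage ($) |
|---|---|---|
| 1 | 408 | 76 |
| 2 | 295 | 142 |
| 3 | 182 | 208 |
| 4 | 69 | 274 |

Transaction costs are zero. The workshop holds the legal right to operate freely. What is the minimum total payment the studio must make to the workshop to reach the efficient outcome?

$251

Left alone the workshop would choose level 4 (marginal profit stays positive).
Efficient level: k* = 2 (marginal profit ≥ marginal noise damage through 2).
The studio must at least cover the workshop's forgone profit from cutting 4→2: 182 + 69 = 251.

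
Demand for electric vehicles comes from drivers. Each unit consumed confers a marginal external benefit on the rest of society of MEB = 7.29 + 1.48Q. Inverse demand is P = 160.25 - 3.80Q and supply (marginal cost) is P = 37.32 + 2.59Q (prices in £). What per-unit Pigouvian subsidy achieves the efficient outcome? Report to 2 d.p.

Social marginal benefit = demand + MEB = 167.54 - 2.32Q.
Set SMB = MC: 167.54 - 2.32Q = 37.32 + 2.59Q → Q* = 26.5214.
The Pigouvian subsidy equals MEB at Q*: 7.29 + 1.48×26.5214 = 46.5417.

subsidy = £46.54 per unit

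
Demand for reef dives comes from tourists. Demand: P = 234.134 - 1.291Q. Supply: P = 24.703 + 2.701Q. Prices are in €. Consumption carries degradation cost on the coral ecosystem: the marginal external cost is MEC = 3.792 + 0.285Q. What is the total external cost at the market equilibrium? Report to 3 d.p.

€591.146

Market equilibrium (private): 24.703 + 2.701Q = 234.134 - 1.291Q → Q_m = 52.4627.
Total external cost = ∫₀^{Q_m} (3.792 + 0.285Q) dQ = 3.792×52.4627 + ½×0.285×52.4627² = 591.1463.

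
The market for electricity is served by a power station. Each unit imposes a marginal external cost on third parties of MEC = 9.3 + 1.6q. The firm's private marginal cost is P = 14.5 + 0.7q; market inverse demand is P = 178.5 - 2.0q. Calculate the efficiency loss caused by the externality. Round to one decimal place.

Market equilibrium (private): 14.5 + 0.7q = 178.5 - 2.0q → q_m = 60.7407.
Social marginal cost = private MC + MEC = 23.8 + 2.3q.
Set SMC = demand: 23.8 + 2.3q = 178.5 - 2.0q → q* = 35.9767.
Between q* and q_m the wedge SMC − demand runs linearly from 0 to MEC(q_m), so the loss is a triangle.
DWL = ½ × 24.7640 × 106.4852 = 1318.4997.

DWL = 1318.5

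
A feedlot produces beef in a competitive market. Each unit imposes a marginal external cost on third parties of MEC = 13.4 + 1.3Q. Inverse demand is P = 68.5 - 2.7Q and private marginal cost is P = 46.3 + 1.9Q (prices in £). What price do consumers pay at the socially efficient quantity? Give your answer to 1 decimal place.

P = £64.5

Social marginal cost = private MC + MEC = 59.7 + 3.2Q.
Set SMC = demand: 59.7 + 3.2Q = 68.5 - 2.7Q → Q* = 1.4915.
Consumer price on the demand curve at Q*: 68.5 − 2.7×1.4915 = 64.4730.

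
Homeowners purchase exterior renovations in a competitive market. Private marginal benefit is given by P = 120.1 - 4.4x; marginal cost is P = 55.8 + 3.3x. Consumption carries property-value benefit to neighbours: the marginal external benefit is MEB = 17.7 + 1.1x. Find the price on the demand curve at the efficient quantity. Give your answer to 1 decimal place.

Social marginal benefit = demand + MEB = 137.8 - 3.3x.
Set SMB = MC: 137.8 - 3.3x = 55.8 + 3.3x → x* = 12.4242.
Consumer price on the demand curve at x*: 120.1 − 4.4×12.4242 = 65.4335.

P = 65.4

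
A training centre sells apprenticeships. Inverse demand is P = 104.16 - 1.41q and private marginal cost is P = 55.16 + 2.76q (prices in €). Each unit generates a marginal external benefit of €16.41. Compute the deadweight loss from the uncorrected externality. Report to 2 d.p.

Market equilibrium (private): 55.16 + 2.76q = 104.16 - 1.41q → q_m = 11.7506.
Social marginal cost = private MC − MEB = 38.75 + 2.76q.
Set SMC = demand: 38.75 + 2.76q = 104.16 - 1.41q → q* = 15.6859.
Height of the DWL triangle at q_m is demand(q_m) − SMC(q_m) = MEB(q_m) = 16.4100.
DWL = ½ × 3.9353 × 16.4100 = 32.2891.

DWL = €32.29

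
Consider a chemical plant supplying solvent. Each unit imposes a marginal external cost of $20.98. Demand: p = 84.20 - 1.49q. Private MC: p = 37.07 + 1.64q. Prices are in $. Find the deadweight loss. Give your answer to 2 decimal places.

Market equilibrium (private): 37.07 + 1.64q = 84.20 - 1.49q → q_m = 15.0575.
Social marginal cost = private MC + MEC = 58.05 + 1.64q.
Set SMC = demand: 58.05 + 1.64q = 84.20 - 1.49q → q* = 8.3546.
The welfare-loss triangle has base |q_m − q*| and height MEC(q_m) (the vertical gap between SMC and demand is zero at q* and MEC at q_m).
DWL = ½ × 6.7029 × 20.9800 = 70.3134.

DWL = $70.31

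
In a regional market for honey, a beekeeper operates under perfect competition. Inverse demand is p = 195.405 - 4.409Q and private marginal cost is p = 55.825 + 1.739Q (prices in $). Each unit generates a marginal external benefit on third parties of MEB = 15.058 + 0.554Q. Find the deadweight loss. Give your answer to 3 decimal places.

Market equilibrium (private): 55.825 + 1.739Q = 195.405 - 4.409Q → Q_m = 22.7033.
Social marginal cost = private MC − MEB = 40.767 + 1.185Q.
Set SMC = demand: 40.767 + 1.185Q = 195.405 - 4.409Q → Q* = 27.6435.
The loss is the area between SMC and demand from Q* to Q_m; with linear curves that's a triangle of height MEB(Q_m).
DWL = ½ × 4.9402 × 27.6356 = 68.2627.

DWL = $68.263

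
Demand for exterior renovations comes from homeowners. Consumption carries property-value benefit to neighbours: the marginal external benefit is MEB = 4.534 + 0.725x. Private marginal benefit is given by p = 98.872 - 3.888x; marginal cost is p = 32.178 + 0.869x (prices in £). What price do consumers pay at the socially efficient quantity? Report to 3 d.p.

Social marginal benefit = demand + MEB = 103.406 - 3.163x.
Set SMB = MC: 103.406 - 3.163x = 32.178 + 0.869x → x* = 17.6657.
Consumer price on the demand curve at x*: 98.872 − 3.888×17.6657 = 30.1878.

P = £30.188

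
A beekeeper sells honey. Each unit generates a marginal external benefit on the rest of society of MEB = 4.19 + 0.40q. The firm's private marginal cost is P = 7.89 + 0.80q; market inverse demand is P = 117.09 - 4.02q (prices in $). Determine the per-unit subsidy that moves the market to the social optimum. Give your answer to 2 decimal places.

subsidy = $14.45 per unit

Social marginal cost = private MC − MEB = 3.70 + 0.40q.
Set SMC = demand: 3.70 + 0.40q = 117.09 - 4.02q → q* = 25.6538.
The Pigouvian subsidy equals MEB at q*: 4.19 + 0.40×25.6538 = 14.4515.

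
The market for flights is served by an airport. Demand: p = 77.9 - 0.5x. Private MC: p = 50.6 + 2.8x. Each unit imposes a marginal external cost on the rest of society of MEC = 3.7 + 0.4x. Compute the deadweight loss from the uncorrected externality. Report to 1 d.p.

Market equilibrium (private): 50.6 + 2.8x = 77.9 - 0.5x → x_m = 8.2727.
Social marginal cost = private MC + MEC = 54.3 + 3.2x.
Set SMC = demand: 54.3 + 3.2x = 77.9 - 0.5x → x* = 6.3784.
Between x* and x_m the wedge SMC − demand runs linearly from 0 to MEC(x_m), so the loss is a triangle.
DWL = ½ × 1.8943 × 7.0091 = 6.6387.

DWL = 6.6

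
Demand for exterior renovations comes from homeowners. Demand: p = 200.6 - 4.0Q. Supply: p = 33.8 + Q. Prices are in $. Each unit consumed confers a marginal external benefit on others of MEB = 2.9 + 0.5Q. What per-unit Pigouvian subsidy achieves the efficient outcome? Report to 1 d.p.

subsidy = $21.8 per unit

Social marginal benefit = demand + MEB = 203.5 - 3.5Q.
Set SMB = MC: 203.5 - 3.5Q = 33.8 + Q → Q* = 37.7111.
The Pigouvian subsidy equals MEB at Q*: 2.9 + 0.5×37.7111 = 21.7556.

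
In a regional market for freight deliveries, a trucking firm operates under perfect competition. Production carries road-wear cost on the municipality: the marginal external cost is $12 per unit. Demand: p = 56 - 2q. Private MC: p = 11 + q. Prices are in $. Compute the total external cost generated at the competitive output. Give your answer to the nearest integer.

$180

Market equilibrium (private): 11 + q = 56 - 2q → q_m = 15.0000.
Total external cost = MEC × q_m = 12 × 15.0000 = 180.0000.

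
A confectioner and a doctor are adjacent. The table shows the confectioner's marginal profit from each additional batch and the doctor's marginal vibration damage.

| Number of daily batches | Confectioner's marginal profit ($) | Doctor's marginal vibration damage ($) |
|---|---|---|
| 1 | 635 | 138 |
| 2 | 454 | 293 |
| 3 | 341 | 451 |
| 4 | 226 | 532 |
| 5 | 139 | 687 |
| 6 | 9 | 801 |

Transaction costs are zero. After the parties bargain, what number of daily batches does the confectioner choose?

2

Bargaining reaches the level where marginal profit last exceeds marginal vibration damage.
That holds through level 2 (454 ≥ 293) but not at 3 (341 < 451).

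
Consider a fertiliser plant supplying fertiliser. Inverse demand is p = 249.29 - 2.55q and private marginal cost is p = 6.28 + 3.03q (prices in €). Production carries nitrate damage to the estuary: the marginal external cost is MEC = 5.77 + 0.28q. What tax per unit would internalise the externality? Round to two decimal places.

tax = €17.11 per unit

Social marginal cost = private MC + MEC = 12.05 + 3.31q.
Set SMC = demand: 12.05 + 3.31q = 249.29 - 2.55q → q* = 40.4846.
The Pigouvian tax equals MEC at q*: 5.77 + 0.28×40.4846 = 17.1057.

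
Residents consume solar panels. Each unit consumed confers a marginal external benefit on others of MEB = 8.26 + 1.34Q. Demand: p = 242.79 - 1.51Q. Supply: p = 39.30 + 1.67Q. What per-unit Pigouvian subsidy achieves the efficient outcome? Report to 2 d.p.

Social marginal benefit = demand + MEB = 251.05 - 0.17Q.
Set SMB = MC: 251.05 - 0.17Q = 39.30 + 1.67Q → Q* = 115.0815.
The Pigouvian subsidy equals MEB at Q*: 8.26 + 1.34×115.0815 = 162.4692.

subsidy = 162.47 per unit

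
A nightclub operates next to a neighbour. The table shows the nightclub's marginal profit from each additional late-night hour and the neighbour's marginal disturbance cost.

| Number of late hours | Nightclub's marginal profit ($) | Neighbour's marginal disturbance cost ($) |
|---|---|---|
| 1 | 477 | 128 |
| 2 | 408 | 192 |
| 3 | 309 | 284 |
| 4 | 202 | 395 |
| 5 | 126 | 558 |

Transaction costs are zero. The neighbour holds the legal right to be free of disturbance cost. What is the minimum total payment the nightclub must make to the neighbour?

Efficient level: marginal profit ≥ marginal disturbance cost through level 3, so k* = 3.
With the neighbour holding the right, the nightclub must at least compensate total damage at k*: 128 + 192 + 284 = 604.

$604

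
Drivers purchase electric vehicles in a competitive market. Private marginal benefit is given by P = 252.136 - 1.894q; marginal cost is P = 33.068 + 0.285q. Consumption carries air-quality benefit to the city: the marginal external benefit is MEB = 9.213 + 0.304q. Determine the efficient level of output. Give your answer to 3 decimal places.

Social marginal benefit = demand + MEB = 261.349 - 1.590q.
Set SMB = MC: 261.349 - 1.590q = 33.068 + 0.285q → q* = 121.7499.

q* = 121.750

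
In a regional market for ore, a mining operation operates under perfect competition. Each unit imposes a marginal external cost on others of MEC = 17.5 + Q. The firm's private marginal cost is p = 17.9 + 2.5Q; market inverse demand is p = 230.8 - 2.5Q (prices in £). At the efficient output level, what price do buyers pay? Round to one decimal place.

P = £149.4

Social marginal cost = private MC + MEC = 35.4 + 3.5Q.
Set SMC = demand: 35.4 + 3.5Q = 230.8 - 2.5Q → Q* = 32.5667.
Consumer price on the demand curve at Q*: 230.8 − 2.5×32.5667 = 149.3833.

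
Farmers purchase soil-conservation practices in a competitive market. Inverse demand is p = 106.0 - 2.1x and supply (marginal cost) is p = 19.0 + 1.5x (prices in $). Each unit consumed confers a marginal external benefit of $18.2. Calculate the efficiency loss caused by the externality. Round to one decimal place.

Market equilibrium (private): 19.0 + 1.5x = 106.0 - 2.1x → x_m = 24.1667.
Social marginal benefit = demand + MEB = 124.2 - 2.1x.
Set SMB = MC: 124.2 - 2.1x = 19.0 + 1.5x → x* = 29.2222.
The loss is the area between SMB and MC from x* to x_m; with linear curves that's a triangle of height MEB(x_m).
DWL = ½ × 5.0555 × 18.2000 = 46.0051.

DWL = $46.0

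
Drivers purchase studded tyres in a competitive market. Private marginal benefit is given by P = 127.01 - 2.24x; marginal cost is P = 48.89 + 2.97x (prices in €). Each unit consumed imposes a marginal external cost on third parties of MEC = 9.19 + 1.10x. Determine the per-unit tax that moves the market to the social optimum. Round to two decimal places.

Social marginal benefit = demand − MEC = 117.82 - 3.34x.
Set SMB = MC: 117.82 - 3.34x = 48.89 + 2.97x → x* = 10.9239.
The Pigouvian tax equals MEC at x*: 9.19 + 1.10×10.9239 = 21.2063.

tax = €21.21 per unit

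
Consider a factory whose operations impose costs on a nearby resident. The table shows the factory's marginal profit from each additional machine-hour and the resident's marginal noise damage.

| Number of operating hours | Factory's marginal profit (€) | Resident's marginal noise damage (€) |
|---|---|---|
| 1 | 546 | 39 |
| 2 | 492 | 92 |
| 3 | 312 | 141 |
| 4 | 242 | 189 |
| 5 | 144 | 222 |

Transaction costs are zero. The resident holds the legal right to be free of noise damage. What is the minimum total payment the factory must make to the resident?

€461

Efficient level: marginal profit ≥ marginal noise damage through level 4, so k* = 4.
With the resident holding the right, the factory must at least compensate total damage at k*: 39 + 92 + 141 + 189 = 461.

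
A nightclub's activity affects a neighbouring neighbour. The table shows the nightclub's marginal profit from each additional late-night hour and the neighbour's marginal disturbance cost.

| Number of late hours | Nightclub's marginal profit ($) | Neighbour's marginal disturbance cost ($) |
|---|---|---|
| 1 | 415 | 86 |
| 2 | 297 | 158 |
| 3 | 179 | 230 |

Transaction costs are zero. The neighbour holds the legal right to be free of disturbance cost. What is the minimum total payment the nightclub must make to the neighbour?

Efficient level: marginal profit ≥ marginal disturbance cost through level 2, so k* = 2.
With the neighbour holding the right, the nightclub must at least compensate total damage at k*: 86 + 158 = 244.

$244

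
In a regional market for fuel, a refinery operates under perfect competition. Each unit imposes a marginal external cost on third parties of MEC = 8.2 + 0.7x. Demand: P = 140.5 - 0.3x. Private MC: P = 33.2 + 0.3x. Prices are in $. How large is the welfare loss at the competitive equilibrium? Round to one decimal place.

DWL = $6842.7

Market equilibrium (private): 33.2 + 0.3x = 140.5 - 0.3x → x_m = 178.8333.
Social marginal cost = private MC + MEC = 41.4 + x.
Set SMC = demand: 41.4 + x = 140.5 - 0.3x → x* = 76.2308.
The loss is the area between SMC and demand from x* to x_m; with linear curves that's a triangle of height MEC(x_m).
DWL = ½ × 102.6025 × 133.3833 = 6842.7300.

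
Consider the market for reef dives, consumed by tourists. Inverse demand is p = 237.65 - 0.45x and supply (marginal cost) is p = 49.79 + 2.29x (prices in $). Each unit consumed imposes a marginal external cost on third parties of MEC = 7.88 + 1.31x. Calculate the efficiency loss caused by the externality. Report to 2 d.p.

Market equilibrium (private): 49.79 + 2.29x = 237.65 - 0.45x → x_m = 68.5620.
Social marginal benefit = demand − MEC = 229.77 - 1.76x.
Set SMB = MC: 229.77 - 1.76x = 49.79 + 2.29x → x* = 44.4395.
The welfare-loss triangle has base |x_m − x*| and height MEC(x_m) (the vertical gap between SMB and MC is zero at x* and MEC at x_m).
DWL = ½ × 24.1225 × 97.6963 = 1178.3395.

DWL = $1178.34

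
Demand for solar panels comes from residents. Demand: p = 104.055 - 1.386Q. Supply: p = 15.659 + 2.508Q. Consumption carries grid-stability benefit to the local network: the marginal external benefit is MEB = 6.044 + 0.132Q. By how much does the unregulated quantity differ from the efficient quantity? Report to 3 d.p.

Market equilibrium (private): 15.659 + 2.508Q = 104.055 - 1.386Q → Q_m = 22.7006.
Social marginal benefit = demand + MEB = 110.099 - 1.254Q.
Set SMB = MC: 110.099 - 1.254Q = 15.659 + 2.508Q → Q* = 25.1037.
Gap = |22.7006 − 25.1037| = 2.4031.

2.403 units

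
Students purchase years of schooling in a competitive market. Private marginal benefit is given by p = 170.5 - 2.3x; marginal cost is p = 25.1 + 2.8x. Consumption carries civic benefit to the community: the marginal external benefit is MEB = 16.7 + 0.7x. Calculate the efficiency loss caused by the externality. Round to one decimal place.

Market equilibrium (private): 25.1 + 2.8x = 170.5 - 2.3x → x_m = 28.5098.
Social marginal benefit = demand + MEB = 187.2 - 1.6x.
Set SMB = MC: 187.2 - 1.6x = 25.1 + 2.8x → x* = 36.8409.
The welfare-loss triangle has base |x_m − x*| and height MEB(x_m) (the vertical gap between SMB and MC is zero at x* and MEB at x_m).
DWL = ½ × 8.3311 × 36.6569 = 152.6961.

DWL = 152.7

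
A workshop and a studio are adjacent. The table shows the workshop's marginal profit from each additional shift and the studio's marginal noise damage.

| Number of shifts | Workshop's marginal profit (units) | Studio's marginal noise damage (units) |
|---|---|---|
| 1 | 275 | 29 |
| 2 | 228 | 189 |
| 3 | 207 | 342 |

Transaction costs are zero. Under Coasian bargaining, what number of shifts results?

Bargaining reaches the level where marginal profit last exceeds marginal noise damage.
That holds through level 2 (228 ≥ 189) but not at 3 (207 < 342).

2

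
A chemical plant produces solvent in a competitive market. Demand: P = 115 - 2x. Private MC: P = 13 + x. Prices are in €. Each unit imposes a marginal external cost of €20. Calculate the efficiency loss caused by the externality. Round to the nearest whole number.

DWL = €67

Market equilibrium (private): 13 + x = 115 - 2x → x_m = 34.0000.
Social marginal cost = private MC + MEC = 33 + x.
Set SMC = demand: 33 + x = 115 - 2x → x* = 27.3333.
Height of the DWL triangle at x_m is SMC(x_m) − demand(x_m) = MEC(x_m) = 20.0000.
DWL = ½ × 6.6667 × 20.0000 = 66.6670.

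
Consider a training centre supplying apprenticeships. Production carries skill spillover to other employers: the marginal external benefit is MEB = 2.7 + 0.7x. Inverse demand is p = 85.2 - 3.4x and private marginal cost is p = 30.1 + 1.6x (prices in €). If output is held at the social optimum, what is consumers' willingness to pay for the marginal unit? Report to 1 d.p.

Social marginal cost = private MC − MEB = 27.4 + 0.9x.
Set SMC = demand: 27.4 + 0.9x = 85.2 - 3.4x → x* = 13.4419.
Consumer price on the demand curve at x*: 85.2 − 3.4×13.4419 = 39.4975.

P = €39.5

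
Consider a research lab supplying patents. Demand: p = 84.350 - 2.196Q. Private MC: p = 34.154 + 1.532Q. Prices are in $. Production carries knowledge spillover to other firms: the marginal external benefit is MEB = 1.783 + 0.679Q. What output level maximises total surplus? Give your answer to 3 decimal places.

Social marginal cost = private MC − MEB = 32.371 + 0.853Q.
Set SMC = demand: 32.371 + 0.853Q = 84.350 - 2.196Q → Q* = 17.0479.

Q* = 17.048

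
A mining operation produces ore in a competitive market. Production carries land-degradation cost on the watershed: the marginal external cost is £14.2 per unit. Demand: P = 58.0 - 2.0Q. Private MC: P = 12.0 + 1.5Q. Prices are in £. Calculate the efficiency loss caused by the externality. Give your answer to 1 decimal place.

Market equilibrium (private): 12.0 + 1.5Q = 58.0 - 2.0Q → Q_m = 13.1429.
Social marginal cost = private MC + MEC = 26.2 + 1.5Q.
Set SMC = demand: 26.2 + 1.5Q = 58.0 - 2.0Q → Q* = 9.0857.
The loss is the area between SMC and demand from Q* to Q_m; with linear curves that's a triangle of height MEC(Q_m).
DWL = ½ × 4.0572 × 14.2000 = 28.8061.

DWL = £28.8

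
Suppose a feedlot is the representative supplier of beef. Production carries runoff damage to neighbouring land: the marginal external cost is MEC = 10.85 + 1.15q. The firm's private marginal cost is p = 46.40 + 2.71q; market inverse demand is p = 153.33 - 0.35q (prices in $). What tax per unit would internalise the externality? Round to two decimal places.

Social marginal cost = private MC + MEC = 57.25 + 3.86q.
Set SMC = demand: 57.25 + 3.86q = 153.33 - 0.35q → q* = 22.8219.
The Pigouvian tax equals MEC at q*: 10.85 + 1.15×22.8219 = 37.0952.

tax = $37.10 per unit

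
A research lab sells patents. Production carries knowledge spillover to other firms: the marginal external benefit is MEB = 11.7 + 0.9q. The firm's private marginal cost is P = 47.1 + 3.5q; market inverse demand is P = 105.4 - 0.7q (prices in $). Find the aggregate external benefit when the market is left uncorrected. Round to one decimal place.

Market equilibrium (private): 47.1 + 3.5q = 105.4 - 0.7q → q_m = 13.8810.
Total external benefit = ∫₀^{q_m} (11.7 + 0.9q) dq = 11.7×13.8810 + ½×0.9×13.8810² = 249.1147.

$249.1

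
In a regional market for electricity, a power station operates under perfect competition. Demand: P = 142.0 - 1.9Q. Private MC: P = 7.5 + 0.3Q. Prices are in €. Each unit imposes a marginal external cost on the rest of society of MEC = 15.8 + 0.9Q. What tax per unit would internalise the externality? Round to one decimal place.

Social marginal cost = private MC + MEC = 23.3 + 1.2Q.
Set SMC = demand: 23.3 + 1.2Q = 142.0 - 1.9Q → Q* = 38.2903.
The Pigouvian tax equals MEC at Q*: 15.8 + 0.9×38.2903 = 50.2613.

tax = €50.3 per unit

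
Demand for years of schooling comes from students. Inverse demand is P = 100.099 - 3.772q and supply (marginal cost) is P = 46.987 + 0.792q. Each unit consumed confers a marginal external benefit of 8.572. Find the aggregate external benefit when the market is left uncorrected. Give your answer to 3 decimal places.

99.754

Market equilibrium (private): 46.987 + 0.792q = 100.099 - 3.772q → q_m = 11.6372.
Total external benefit = MEB × q_m = 8.572 × 11.6372 = 99.7541.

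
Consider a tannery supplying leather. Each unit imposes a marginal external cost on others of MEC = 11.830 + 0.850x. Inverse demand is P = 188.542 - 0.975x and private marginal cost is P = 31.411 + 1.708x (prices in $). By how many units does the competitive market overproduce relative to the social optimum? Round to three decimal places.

17.439 units

Market equilibrium (private): 31.411 + 1.708x = 188.542 - 0.975x → x_m = 58.5654.
Social marginal cost = private MC + MEC = 43.241 + 2.558x.
Set SMC = demand: 43.241 + 2.558x = 188.542 - 0.975x → x* = 41.1268.
Gap = |58.5654 − 41.1268| = 17.4386.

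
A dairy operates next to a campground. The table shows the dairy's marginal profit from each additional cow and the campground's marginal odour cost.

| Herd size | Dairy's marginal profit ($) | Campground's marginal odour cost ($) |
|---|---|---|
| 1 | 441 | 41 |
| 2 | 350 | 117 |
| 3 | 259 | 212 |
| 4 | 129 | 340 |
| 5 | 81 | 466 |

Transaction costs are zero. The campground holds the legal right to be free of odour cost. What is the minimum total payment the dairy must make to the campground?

Efficient level: marginal profit ≥ marginal odour cost through level 3, so k* = 3.
With the campground holding the right, the dairy must at least compensate total damage at k*: 41 + 117 + 212 = 370.

$370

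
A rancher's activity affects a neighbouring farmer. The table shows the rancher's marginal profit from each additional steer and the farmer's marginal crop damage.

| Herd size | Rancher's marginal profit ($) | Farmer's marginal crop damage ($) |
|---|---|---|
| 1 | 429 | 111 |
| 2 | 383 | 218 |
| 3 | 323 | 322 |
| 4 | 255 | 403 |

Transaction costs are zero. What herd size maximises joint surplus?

Bargaining reaches the level where marginal profit last exceeds marginal crop damage.
That holds through level 3 (323 ≥ 322) but not at 4 (255 < 403).

3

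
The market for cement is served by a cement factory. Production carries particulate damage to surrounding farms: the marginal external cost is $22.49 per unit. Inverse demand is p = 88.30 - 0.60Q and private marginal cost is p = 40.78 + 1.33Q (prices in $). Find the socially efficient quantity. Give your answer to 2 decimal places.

Q* = 12.97

Social marginal cost = private MC + MEC = 63.27 + 1.33Q.
Set SMC = demand: 63.27 + 1.33Q = 88.30 - 0.60Q → Q* = 12.9689.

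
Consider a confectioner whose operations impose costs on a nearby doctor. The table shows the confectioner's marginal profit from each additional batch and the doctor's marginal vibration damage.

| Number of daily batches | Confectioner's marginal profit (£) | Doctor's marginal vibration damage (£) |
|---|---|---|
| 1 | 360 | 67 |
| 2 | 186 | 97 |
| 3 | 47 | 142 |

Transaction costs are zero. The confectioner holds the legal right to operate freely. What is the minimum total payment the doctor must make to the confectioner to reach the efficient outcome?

£47

Left alone the confectioner would choose level 3 (marginal profit stays positive).
Efficient level: k* = 2 (marginal profit ≥ marginal vibration damage through 2).
The doctor must at least cover the confectioner's forgone profit from cutting 3→2: 47 = 47.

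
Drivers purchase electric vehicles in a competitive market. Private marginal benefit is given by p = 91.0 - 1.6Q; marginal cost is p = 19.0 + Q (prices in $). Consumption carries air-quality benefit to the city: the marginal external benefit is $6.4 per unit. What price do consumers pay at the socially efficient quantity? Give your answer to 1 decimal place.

Social marginal benefit = demand + MEB = 97.4 - 1.6Q.
Set SMB = MC: 97.4 - 1.6Q = 19.0 + Q → Q* = 30.1538.
Consumer price on the demand curve at Q*: 91.0 − 1.6×30.1538 = 42.7539.

P = $42.8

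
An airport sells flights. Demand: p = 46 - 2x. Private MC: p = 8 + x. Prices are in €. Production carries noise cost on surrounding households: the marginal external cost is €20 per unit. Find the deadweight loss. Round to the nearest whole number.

Market equilibrium (private): 8 + x = 46 - 2x → x_m = 12.6667.
Social marginal cost = private MC + MEC = 28 + x.
Set SMC = demand: 28 + x = 46 - 2x → x* = 6.0000.
The welfare-loss triangle has base |x_m − x*| and height MEC(x_m) (the vertical gap between SMC and demand is zero at x* and MEC at x_m).
DWL = ½ × 6.6667 × 20.0000 = 66.6670.

DWL = €67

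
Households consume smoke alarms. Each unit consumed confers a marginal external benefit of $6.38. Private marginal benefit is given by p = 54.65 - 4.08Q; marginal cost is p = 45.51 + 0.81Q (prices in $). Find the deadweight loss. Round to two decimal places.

DWL = $4.16

Market equilibrium (private): 45.51 + 0.81Q = 54.65 - 4.08Q → Q_m = 1.8691.
Social marginal benefit = demand + MEB = 61.03 - 4.08Q.
Set SMB = MC: 61.03 - 4.08Q = 45.51 + 0.81Q → Q* = 3.1738.
Height of the DWL triangle at Q_m is SMB(Q_m) − MC(Q_m) = MEB(Q_m) = 6.3800.
DWL = ½ × 1.3047 × 6.3800 = 4.1620.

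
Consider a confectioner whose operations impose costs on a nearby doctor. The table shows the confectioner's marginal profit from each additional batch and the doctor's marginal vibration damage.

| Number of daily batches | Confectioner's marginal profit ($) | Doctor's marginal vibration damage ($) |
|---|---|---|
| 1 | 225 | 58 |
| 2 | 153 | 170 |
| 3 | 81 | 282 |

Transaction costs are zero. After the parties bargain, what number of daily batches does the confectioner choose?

Bargaining reaches the level where marginal profit last exceeds marginal vibration damage.
That holds through level 1 (225 ≥ 58) but not at 2 (153 < 170).

1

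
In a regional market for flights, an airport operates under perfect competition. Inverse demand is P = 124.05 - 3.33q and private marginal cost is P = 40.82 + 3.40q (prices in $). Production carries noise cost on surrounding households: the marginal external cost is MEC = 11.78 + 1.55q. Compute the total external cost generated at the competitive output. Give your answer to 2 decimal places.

Market equilibrium (private): 40.82 + 3.40q = 124.05 - 3.33q → q_m = 12.3670.
Total external cost = ∫₀^{q_m} (11.78 + 1.55q) dq = 11.78×12.3670 + ½×1.55×12.3670² = 264.2138.

$264.21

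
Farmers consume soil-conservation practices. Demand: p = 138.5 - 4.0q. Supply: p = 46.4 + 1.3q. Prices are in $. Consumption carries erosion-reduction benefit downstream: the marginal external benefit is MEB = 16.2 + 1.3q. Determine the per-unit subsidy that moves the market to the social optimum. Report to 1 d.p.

subsidy = $51.4 per unit

Social marginal benefit = demand + MEB = 154.7 - 2.7q.
Set SMB = MC: 154.7 - 2.7q = 46.4 + 1.3q → q* = 27.0750.
The Pigouvian subsidy equals MEB at q*: 16.2 + 1.3×27.0750 = 51.3975.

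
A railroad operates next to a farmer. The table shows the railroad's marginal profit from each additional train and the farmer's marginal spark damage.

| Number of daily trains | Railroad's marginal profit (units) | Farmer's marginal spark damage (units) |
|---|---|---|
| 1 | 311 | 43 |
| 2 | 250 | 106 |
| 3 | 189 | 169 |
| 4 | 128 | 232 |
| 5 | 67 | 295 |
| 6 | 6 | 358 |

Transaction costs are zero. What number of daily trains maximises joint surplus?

Bargaining reaches the level where marginal profit last exceeds marginal spark damage.
That holds through level 3 (189 ≥ 169) but not at 4 (128 < 232).

3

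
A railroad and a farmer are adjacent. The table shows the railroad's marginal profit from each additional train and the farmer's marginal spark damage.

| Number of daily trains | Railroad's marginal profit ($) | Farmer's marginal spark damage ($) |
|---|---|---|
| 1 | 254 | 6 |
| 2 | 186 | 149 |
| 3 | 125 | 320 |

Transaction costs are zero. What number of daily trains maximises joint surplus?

2

Bargaining reaches the level where marginal profit last exceeds marginal spark damage.
That holds through level 2 (186 ≥ 149) but not at 3 (125 < 320).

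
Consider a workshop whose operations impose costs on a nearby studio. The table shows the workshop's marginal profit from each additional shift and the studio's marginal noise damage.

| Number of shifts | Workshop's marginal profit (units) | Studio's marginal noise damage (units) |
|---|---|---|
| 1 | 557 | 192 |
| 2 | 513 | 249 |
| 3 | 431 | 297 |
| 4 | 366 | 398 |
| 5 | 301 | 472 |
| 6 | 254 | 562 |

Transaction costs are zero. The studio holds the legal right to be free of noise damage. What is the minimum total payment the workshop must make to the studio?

Efficient level: marginal profit ≥ marginal noise damage through level 3, so k* = 3.
With the studio holding the right, the workshop must at least compensate total damage at k*: 192 + 249 + 297 = 738.

738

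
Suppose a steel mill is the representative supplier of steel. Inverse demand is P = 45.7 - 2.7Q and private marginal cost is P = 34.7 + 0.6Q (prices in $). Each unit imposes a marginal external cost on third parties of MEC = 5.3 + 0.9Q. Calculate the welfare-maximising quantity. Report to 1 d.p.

Social marginal cost = private MC + MEC = 40.0 + 1.5Q.
Set SMC = demand: 40.0 + 1.5Q = 45.7 - 2.7Q → Q* = 1.3571.

Q* = 1.4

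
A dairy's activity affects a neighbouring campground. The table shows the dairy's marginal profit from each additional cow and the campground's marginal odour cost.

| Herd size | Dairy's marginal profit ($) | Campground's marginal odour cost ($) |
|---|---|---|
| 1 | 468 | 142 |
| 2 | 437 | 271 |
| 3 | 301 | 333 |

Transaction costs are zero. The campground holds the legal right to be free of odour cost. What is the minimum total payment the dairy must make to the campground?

$413

Efficient level: marginal profit ≥ marginal odour cost through level 2, so k* = 2.
With the campground holding the right, the dairy must at least compensate total damage at k*: 142 + 271 = 413.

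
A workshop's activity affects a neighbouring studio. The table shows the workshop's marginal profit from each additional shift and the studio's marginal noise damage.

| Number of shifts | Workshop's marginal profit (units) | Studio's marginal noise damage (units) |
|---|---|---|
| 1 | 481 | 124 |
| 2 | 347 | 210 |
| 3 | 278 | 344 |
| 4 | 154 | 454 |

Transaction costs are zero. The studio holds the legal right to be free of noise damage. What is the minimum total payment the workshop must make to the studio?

Efficient level: marginal profit ≥ marginal noise damage through level 2, so k* = 2.
With the studio holding the right, the workshop must at least compensate total damage at k*: 124 + 210 = 334.

334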